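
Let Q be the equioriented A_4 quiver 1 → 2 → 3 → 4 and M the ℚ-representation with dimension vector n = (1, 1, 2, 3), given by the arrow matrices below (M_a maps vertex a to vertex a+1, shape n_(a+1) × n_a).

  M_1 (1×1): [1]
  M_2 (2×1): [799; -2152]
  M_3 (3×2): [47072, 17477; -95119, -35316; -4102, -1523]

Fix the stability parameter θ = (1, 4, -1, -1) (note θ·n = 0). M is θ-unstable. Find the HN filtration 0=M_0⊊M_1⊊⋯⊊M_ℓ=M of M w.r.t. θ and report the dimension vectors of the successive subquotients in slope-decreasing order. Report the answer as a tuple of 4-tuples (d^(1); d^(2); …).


Barcode: M ≅ I[1,4], I[3,4], I[4,4]. HN layers by μ_θ (2 steps, strictly decreasing):
  μ^(1)=3/4; μ^(2)=-1

((1, 1, 1, 1); (0, 0, 1, 2))


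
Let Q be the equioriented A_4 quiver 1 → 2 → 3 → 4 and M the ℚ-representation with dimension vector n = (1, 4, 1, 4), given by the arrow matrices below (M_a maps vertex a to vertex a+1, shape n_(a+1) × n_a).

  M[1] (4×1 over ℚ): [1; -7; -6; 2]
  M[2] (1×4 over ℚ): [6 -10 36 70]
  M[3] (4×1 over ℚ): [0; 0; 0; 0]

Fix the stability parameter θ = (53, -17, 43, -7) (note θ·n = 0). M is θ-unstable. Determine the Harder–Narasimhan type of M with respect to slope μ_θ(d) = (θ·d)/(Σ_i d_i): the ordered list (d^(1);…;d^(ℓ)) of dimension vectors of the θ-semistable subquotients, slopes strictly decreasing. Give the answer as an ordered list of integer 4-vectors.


Interval decomposition of M: I[1,2], I[2,2]^2, I[2,3], I[4,4]^4.
HN type (ℓ=4): μ^(1)=43; μ^(2)=18; μ^(3)=-7; μ^(4)=-17

((0, 0, 1, 0); (1, 1, 0, 0); (0, 0, 0, 4); (0, 3, 0, 0))


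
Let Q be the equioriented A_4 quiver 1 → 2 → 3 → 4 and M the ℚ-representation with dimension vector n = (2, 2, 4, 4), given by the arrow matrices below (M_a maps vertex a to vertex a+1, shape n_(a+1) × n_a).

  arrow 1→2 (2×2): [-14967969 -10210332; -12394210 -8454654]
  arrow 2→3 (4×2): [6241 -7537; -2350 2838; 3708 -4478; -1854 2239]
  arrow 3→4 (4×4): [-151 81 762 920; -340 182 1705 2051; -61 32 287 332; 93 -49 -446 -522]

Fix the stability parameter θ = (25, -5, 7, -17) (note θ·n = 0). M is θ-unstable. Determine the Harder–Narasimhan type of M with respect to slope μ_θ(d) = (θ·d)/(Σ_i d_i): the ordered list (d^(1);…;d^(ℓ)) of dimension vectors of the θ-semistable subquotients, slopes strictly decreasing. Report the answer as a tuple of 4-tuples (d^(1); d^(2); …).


Barcode: M ≅ I[1,4]^2, I[3,3], I[3,4], I[4,4]. HN layers by μ_θ (4 steps, strictly decreasing):
  μ^(1)=7; μ^(2)=5/2; μ^(3)=-5; μ^(4)=-17

((0, 0, 1, 0); (2, 2, 2, 2); (0, 0, 1, 1); (0, 0, 0, 1))


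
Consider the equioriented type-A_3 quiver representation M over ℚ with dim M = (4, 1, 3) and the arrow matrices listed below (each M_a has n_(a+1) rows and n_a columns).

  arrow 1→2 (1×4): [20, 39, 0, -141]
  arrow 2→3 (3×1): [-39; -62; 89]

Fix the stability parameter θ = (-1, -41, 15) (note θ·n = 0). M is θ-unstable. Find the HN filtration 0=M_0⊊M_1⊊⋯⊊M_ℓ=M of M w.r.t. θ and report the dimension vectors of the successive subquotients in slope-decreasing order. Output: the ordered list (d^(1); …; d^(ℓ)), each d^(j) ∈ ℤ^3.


Interval decomposition of M: I[1,1]^3, I[1,3], I[3,3]^2.
HN type (ℓ=3): μ^(1)=15; μ^(2)=-1; μ^(3)=-21

((0, 0, 3); (3, 0, 0); (1, 1, 0))


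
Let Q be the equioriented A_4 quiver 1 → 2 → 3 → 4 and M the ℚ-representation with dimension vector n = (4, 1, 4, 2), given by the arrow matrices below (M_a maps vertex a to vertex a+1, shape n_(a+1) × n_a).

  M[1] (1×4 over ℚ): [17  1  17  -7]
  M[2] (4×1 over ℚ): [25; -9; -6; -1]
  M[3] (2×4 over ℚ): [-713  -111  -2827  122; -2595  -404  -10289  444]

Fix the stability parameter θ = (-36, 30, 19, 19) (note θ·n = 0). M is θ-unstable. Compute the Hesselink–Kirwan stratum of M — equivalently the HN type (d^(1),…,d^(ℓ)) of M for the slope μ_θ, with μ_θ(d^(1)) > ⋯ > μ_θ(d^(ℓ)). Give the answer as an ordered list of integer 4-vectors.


Interval decomposition of M: I[1,1]^3, I[1,4], I[3,3]^2, I[3,4].
HN type (ℓ=3): μ^(1)=68/3; μ^(2)=19; μ^(3)=-36

((0, 1, 1, 1); (0, 0, 3, 1); (4, 0, 0, 0))


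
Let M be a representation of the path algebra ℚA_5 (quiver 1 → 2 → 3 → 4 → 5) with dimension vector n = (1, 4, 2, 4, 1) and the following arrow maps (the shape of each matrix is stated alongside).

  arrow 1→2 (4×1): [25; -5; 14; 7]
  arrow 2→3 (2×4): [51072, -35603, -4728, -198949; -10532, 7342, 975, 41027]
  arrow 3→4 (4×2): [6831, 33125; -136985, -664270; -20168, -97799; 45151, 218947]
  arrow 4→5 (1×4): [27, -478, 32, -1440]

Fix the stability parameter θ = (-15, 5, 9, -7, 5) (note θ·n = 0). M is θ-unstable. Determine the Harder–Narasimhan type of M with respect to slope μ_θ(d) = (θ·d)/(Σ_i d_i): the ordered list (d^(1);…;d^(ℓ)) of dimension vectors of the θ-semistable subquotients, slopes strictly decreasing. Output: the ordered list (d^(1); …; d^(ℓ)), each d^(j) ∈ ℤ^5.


Interval decomposition of M: I[1,5], I[2,2]^2, I[2,4], I[4,4]^2.
HN type (ℓ=4): μ^(1)=5; μ^(2)=7/3; μ^(3)=-7; μ^(4)=-15

((0, 2, 0, 0, 1); (0, 2, 2, 2, 0); (0, 0, 0, 2, 0); (1, 0, 0, 0, 0))


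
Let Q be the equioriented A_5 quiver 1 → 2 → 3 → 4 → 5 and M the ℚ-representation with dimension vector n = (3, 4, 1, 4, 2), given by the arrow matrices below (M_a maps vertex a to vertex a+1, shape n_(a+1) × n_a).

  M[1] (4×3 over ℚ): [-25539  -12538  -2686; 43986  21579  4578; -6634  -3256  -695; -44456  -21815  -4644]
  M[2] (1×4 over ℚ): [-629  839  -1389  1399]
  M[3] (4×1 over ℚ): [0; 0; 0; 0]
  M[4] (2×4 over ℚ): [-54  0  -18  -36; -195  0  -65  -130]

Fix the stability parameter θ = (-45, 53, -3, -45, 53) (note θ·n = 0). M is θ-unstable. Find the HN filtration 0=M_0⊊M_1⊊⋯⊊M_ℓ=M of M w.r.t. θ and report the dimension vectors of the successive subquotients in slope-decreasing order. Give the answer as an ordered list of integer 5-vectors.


Interval decomposition of M: I[1,2]^2, I[1,3], I[2,2], I[4,4]^3, I[4,5], I[5,5].
HN type (ℓ=3): μ^(1)=53; μ^(2)=25; μ^(3)=-45

((0, 3, 0, 0, 2); (0, 1, 1, 0, 0); (3, 0, 0, 4, 0))


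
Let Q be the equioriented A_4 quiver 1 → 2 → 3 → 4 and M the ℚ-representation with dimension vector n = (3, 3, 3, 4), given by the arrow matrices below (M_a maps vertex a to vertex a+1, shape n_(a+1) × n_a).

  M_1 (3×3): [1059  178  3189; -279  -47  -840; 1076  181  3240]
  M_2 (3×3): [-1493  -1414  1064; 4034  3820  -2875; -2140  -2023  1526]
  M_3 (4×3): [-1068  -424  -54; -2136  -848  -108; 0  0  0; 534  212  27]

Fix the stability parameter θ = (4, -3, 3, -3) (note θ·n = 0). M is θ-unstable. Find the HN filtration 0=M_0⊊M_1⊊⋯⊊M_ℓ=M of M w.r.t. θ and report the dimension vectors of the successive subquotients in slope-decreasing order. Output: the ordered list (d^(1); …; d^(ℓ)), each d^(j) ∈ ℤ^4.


Via rank(M_{q-1}∘⋯∘M_p): M ≅ I[1,3]^2, I[1,4], I[4,4]^3.
μ_θ-semistable layers: μ^(1)=3; μ^(2)=1/2; μ^(3)=1/4; μ^(4)=-3

((0, 0, 2, 0); (2, 2, 0, 0); (1, 1, 1, 1); (0, 0, 0, 3))


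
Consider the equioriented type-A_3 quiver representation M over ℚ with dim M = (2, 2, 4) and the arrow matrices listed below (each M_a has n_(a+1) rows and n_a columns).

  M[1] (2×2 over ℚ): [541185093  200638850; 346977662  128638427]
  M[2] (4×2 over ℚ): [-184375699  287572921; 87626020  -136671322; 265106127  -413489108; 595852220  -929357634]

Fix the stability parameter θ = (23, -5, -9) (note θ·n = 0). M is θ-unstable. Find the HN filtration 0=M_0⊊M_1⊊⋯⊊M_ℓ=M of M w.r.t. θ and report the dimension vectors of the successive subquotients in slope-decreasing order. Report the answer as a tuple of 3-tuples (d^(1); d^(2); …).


Barcode: M ≅ I[1,3]^2, I[3,3]^2. HN layers by μ_θ (2 steps, strictly decreasing):
  μ^(1)=3; μ^(2)=-9

((2, 2, 2); (0, 0, 2))


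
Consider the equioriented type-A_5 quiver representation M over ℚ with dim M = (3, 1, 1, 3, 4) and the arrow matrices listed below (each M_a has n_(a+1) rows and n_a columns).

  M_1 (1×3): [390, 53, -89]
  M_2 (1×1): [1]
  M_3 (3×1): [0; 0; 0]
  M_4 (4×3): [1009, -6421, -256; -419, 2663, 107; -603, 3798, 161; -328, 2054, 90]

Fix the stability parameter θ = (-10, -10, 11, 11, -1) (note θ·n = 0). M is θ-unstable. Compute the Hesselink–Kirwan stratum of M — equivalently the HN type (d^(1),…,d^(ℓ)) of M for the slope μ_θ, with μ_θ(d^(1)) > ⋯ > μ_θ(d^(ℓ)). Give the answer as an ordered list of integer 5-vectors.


Via rank(M_{q-1}∘⋯∘M_p): M ≅ I[1,1]^2, I[1,3], I[4,5]^3, I[5,5].
μ_θ-semistable layers: μ^(1)=11; μ^(2)=5; μ^(3)=-1; μ^(4)=-10

((0, 0, 1, 0, 0); (0, 0, 0, 3, 3); (0, 0, 0, 0, 1); (3, 1, 0, 0, 0))


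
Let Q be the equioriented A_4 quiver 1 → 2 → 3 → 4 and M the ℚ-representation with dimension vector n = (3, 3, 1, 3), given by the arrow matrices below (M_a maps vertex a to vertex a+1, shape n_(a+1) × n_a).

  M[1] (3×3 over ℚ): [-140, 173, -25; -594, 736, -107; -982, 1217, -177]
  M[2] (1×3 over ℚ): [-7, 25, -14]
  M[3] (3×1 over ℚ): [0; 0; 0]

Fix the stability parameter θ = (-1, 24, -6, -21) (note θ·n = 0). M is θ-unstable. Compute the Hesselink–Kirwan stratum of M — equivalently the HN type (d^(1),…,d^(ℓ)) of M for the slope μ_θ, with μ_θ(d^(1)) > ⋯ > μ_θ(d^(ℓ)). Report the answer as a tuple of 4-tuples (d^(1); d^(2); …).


Interval decomposition of M: I[1,2]^2, I[1,3], I[4,4]^3.
HN type (ℓ=4): μ^(1)=24; μ^(2)=9; μ^(3)=-1; μ^(4)=-21

((0, 2, 0, 0); (0, 1, 1, 0); (3, 0, 0, 0); (0, 0, 0, 3))


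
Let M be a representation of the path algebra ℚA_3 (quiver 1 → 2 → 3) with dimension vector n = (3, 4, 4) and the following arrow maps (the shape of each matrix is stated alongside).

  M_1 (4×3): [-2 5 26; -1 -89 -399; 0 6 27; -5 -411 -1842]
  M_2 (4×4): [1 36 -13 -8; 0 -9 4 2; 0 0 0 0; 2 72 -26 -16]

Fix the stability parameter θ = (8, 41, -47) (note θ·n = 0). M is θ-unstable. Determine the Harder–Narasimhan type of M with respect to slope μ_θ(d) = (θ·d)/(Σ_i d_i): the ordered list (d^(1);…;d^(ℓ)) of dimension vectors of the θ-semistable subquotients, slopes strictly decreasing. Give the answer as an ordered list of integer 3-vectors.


Interval decomposition of M: I[1,2], I[1,3]^2, I[2,2], I[3,3]^2.
HN type (ℓ=4): μ^(1)=41; μ^(2)=8; μ^(3)=2/3; μ^(4)=-47

((0, 2, 0); (1, 0, 0); (2, 2, 2); (0, 0, 2))


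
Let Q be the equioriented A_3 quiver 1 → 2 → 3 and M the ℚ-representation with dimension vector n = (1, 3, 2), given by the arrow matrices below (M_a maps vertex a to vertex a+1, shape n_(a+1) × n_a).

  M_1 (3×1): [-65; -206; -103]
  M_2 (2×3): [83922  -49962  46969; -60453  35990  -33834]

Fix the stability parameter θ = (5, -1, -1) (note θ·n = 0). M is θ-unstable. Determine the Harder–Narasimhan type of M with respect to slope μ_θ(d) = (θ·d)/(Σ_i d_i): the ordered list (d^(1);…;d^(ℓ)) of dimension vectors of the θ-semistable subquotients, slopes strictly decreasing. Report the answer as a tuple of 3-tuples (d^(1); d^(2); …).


Via rank(M_{q-1}∘⋯∘M_p): M ≅ I[1,3], I[2,2], I[2,3].
μ_θ-semistable layers: μ^(1)=1; μ^(2)=-1

((1, 1, 1); (0, 2, 1))


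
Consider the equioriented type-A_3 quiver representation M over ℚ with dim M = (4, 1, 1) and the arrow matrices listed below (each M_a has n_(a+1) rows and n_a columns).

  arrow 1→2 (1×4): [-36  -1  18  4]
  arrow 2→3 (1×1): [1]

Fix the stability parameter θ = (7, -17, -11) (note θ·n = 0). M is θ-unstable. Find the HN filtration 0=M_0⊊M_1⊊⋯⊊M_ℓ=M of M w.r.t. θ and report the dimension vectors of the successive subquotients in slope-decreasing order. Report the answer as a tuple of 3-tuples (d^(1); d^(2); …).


Via rank(M_{q-1}∘⋯∘M_p): M ≅ I[1,1]^3, I[1,3].
μ_θ-semistable layers: μ^(1)=7; μ^(2)=-7

((3, 0, 0); (1, 1, 1))


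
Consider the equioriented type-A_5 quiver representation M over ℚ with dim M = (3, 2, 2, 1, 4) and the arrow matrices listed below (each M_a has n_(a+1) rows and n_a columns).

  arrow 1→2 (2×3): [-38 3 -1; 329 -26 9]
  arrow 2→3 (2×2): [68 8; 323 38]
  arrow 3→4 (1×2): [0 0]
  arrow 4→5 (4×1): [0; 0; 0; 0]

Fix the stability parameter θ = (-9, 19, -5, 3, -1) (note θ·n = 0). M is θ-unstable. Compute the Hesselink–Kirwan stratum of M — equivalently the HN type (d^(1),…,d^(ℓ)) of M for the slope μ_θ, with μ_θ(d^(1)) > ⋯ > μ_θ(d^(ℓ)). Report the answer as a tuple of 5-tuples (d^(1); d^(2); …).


Interval decomposition of M: I[1,1], I[1,2], I[1,3], I[3,3], I[4,4], I[5,5]^4.
HN type (ℓ=6): μ^(1)=19; μ^(2)=7; μ^(3)=3; μ^(4)=-1; μ^(5)=-5; μ^(6)=-9

((0, 1, 0, 0, 0); (0, 1, 1, 0, 0); (0, 0, 0, 1, 0); (0, 0, 0, 0, 4); (0, 0, 1, 0, 0); (3, 0, 0, 0, 0))


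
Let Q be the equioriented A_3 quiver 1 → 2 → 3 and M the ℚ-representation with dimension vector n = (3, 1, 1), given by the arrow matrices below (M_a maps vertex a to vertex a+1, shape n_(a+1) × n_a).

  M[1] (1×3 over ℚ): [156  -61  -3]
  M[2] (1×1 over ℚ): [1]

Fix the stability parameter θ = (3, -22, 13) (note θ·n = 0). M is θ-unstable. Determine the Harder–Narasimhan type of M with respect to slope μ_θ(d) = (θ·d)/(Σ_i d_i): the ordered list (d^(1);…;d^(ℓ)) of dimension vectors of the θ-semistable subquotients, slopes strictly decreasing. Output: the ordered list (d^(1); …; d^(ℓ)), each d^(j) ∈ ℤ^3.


Barcode: M ≅ I[1,1]^2, I[1,3]. HN layers by μ_θ (3 steps, strictly decreasing):
  μ^(1)=13; μ^(2)=3; μ^(3)=-19/2

((0, 0, 1); (2, 0, 0); (1, 1, 0))


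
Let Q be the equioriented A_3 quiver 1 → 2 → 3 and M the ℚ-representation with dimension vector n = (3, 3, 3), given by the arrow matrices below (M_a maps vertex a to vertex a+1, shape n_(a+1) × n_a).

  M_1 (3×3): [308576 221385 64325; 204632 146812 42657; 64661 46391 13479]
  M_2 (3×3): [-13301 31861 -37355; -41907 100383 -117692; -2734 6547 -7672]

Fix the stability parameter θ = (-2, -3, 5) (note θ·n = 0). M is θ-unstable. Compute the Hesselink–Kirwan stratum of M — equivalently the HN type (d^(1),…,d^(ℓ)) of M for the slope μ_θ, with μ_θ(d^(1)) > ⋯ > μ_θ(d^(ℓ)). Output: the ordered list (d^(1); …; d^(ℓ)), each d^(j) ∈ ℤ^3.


Interval decomposition of M: I[1,3]^3.
HN type (ℓ=2): μ^(1)=5; μ^(2)=-5/2

((0, 0, 3); (3, 3, 0))


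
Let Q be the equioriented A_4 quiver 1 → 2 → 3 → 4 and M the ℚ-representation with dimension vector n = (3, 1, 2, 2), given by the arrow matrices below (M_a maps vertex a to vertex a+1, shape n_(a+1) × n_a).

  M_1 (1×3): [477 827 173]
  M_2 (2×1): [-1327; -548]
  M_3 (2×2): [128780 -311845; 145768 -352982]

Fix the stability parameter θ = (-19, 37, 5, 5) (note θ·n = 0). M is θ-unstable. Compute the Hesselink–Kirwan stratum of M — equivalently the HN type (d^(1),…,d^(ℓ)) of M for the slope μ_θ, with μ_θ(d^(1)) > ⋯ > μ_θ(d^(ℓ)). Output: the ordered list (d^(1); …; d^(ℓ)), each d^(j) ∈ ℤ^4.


Via rank(M_{q-1}∘⋯∘M_p): M ≅ I[1,1]^2, I[1,3], I[3,4], I[4,4].
μ_θ-semistable layers: μ^(1)=21; μ^(2)=5; μ^(3)=-19

((0, 1, 1, 0); (0, 0, 1, 2); (3, 0, 0, 0))


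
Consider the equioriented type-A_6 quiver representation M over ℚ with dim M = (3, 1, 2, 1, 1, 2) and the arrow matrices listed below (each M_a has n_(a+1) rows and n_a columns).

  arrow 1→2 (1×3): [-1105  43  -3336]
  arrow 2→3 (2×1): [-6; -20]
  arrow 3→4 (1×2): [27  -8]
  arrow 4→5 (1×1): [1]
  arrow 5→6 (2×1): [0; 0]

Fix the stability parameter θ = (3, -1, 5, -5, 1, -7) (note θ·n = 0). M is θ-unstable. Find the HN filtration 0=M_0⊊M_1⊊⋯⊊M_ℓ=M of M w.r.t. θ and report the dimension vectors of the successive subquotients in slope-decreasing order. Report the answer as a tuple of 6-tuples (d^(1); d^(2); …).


Interval decomposition of M: I[1,1]^2, I[1,5], I[3,3], I[6,6]^2.
HN type (ℓ=5): μ^(1)=5; μ^(2)=3; μ^(3)=1; μ^(4)=1/2; μ^(5)=-7

((0, 0, 1, 0, 0, 0); (2, 0, 0, 0, 0, 0); (0, 0, 0, 0, 1, 0); (1, 1, 1, 1, 0, 0); (0, 0, 0, 0, 0, 2))


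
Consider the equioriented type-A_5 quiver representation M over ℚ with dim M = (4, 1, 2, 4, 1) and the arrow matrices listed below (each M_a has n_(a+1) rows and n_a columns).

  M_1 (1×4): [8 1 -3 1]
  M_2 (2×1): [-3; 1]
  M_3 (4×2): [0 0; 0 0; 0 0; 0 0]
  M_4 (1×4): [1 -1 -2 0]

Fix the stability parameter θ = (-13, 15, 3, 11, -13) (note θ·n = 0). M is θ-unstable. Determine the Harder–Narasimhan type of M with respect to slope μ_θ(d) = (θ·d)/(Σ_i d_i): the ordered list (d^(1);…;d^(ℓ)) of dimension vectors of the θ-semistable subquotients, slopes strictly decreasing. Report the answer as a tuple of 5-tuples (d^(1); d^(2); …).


Barcode: M ≅ I[1,1]^3, I[1,3], I[3,3], I[4,4]^3, I[4,5]. HN layers by μ_θ (5 steps, strictly decreasing):
  μ^(1)=11; μ^(2)=9; μ^(3)=3; μ^(4)=-1; μ^(5)=-13

((0, 0, 0, 3, 0); (0, 1, 1, 0, 0); (0, 0, 1, 0, 0); (0, 0, 0, 1, 1); (4, 0, 0, 0, 0))


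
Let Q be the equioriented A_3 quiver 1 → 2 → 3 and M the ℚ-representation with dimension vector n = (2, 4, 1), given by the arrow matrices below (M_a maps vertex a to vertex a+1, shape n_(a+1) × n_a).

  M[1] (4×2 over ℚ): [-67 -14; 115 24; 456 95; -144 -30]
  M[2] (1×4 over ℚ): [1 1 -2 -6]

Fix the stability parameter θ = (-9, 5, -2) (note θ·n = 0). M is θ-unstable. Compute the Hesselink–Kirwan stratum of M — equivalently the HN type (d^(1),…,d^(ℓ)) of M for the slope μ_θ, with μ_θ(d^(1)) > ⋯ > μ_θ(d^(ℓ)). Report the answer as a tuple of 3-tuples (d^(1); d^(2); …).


Barcode: M ≅ I[1,2]^2, I[2,2], I[2,3]. HN layers by μ_θ (3 steps, strictly decreasing):
  μ^(1)=5; μ^(2)=3/2; μ^(3)=-9

((0, 3, 0); (0, 1, 1); (2, 0, 0))


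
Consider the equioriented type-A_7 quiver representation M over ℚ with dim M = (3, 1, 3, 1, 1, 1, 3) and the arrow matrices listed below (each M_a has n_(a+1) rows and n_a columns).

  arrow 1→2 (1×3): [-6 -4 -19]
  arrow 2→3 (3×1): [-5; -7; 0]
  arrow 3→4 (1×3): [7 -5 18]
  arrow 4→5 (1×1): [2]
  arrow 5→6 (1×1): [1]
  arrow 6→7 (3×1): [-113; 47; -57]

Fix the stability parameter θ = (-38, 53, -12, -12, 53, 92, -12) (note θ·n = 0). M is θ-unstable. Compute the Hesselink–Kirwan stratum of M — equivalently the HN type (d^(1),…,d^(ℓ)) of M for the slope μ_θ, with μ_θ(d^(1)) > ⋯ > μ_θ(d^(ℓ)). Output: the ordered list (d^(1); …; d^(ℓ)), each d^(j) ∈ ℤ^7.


Via rank(M_{q-1}∘⋯∘M_p): M ≅ I[1,1]^2, I[1,3], I[3,3], I[3,7], I[7,7]^2.
μ_θ-semistable layers: μ^(1)=133/3; μ^(2)=41/2; μ^(3)=-12; μ^(4)=-38

((0, 0, 0, 0, 1, 1, 1); (0, 1, 1, 0, 0, 0, 0); (0, 0, 2, 1, 0, 0, 2); (3, 0, 0, 0, 0, 0, 0))


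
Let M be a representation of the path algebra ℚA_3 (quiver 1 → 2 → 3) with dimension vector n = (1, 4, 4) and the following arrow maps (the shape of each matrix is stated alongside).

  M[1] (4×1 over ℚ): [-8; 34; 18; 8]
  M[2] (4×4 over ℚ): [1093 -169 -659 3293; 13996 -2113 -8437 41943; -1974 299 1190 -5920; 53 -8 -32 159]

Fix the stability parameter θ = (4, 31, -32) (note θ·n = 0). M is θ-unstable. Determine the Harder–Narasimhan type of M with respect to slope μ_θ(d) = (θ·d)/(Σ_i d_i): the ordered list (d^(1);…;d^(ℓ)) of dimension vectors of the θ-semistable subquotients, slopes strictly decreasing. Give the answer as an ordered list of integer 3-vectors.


Interval decomposition of M: I[1,3], I[2,3]^3.
HN type (ℓ=2): μ^(1)=1; μ^(2)=-1/2

((1, 1, 1); (0, 3, 3))


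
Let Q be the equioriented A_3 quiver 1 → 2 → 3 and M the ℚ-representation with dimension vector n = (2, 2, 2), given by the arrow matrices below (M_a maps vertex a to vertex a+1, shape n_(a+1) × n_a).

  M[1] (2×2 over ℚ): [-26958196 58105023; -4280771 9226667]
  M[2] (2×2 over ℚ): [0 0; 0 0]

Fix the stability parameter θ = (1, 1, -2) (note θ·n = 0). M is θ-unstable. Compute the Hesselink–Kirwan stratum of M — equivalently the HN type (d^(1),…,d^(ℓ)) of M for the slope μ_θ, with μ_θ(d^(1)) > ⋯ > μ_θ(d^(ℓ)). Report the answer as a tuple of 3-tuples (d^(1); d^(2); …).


Interval decomposition of M: I[1,2]^2, I[3,3]^2.
HN type (ℓ=2): μ^(1)=1; μ^(2)=-2

((2, 2, 0); (0, 0, 2))


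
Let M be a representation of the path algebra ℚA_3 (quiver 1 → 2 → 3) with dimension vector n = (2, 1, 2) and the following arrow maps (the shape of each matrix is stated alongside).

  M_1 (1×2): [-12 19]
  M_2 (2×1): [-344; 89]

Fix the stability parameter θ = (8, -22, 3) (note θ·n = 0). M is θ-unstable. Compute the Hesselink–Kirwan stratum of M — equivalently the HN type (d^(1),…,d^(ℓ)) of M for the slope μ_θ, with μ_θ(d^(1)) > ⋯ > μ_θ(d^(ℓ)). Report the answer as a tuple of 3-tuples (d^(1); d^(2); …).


Via rank(M_{q-1}∘⋯∘M_p): M ≅ I[1,1], I[1,3], I[3,3].
μ_θ-semistable layers: μ^(1)=8; μ^(2)=3; μ^(3)=-7

((1, 0, 0); (0, 0, 2); (1, 1, 0))


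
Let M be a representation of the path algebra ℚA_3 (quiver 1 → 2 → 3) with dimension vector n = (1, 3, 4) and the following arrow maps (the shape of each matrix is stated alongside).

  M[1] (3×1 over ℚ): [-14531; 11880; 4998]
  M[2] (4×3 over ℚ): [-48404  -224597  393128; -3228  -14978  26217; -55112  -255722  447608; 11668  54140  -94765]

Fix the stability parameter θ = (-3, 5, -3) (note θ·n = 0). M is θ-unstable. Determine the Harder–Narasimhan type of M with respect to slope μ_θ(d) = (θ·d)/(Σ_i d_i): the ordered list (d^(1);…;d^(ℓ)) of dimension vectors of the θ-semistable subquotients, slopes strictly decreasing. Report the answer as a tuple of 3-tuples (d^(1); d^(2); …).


Interval decomposition of M: I[1,3], I[2,2], I[2,3], I[3,3]^2.
HN type (ℓ=3): μ^(1)=5; μ^(2)=1; μ^(3)=-3

((0, 1, 0); (0, 2, 2); (1, 0, 2))


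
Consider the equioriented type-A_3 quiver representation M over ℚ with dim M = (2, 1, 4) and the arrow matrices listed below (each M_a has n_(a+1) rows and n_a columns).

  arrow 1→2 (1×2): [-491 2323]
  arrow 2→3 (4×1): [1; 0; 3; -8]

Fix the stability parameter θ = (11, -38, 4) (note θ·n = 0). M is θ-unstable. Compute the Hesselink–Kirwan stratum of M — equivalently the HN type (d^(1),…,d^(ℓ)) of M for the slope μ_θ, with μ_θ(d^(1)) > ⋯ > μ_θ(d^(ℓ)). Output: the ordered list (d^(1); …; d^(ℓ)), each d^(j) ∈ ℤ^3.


Barcode: M ≅ I[1,1], I[1,3], I[3,3]^3. HN layers by μ_θ (3 steps, strictly decreasing):
  μ^(1)=11; μ^(2)=4; μ^(3)=-27/2

((1, 0, 0); (0, 0, 4); (1, 1, 0))


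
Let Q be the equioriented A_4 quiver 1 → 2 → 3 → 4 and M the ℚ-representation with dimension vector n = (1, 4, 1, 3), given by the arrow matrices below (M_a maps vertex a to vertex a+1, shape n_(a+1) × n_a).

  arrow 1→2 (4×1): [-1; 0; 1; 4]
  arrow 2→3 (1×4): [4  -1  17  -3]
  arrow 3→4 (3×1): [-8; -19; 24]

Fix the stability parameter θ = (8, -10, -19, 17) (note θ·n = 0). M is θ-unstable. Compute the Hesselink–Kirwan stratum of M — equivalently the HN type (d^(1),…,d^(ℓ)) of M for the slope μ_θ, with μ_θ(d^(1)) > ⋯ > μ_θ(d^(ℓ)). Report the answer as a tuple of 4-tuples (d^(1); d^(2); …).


Interval decomposition of M: I[1,4], I[2,2]^3, I[4,4]^2.
HN type (ℓ=3): μ^(1)=17; μ^(2)=-7; μ^(3)=-10

((0, 0, 0, 3); (1, 1, 1, 0); (0, 3, 0, 0))


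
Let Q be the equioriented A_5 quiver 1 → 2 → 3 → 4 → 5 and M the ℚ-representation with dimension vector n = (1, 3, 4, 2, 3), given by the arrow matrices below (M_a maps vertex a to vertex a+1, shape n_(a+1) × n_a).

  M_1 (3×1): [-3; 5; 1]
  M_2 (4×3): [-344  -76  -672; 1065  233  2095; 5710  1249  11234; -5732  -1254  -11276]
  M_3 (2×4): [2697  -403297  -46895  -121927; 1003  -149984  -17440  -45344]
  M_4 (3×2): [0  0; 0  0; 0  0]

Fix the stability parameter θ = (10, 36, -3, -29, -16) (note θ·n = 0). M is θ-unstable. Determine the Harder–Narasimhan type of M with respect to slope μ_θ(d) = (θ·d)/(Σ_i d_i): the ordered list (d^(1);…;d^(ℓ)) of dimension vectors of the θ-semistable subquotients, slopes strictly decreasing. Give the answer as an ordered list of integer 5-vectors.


Interval decomposition of M: I[1,4], I[2,3], I[2,4], I[3,3], I[5,5]^3.
HN type (ℓ=5): μ^(1)=33/2; μ^(2)=7/2; μ^(3)=4/3; μ^(4)=-3; μ^(5)=-16

((0, 1, 1, 0, 0); (1, 1, 1, 1, 0); (0, 1, 1, 1, 0); (0, 0, 1, 0, 0); (0, 0, 0, 0, 3))


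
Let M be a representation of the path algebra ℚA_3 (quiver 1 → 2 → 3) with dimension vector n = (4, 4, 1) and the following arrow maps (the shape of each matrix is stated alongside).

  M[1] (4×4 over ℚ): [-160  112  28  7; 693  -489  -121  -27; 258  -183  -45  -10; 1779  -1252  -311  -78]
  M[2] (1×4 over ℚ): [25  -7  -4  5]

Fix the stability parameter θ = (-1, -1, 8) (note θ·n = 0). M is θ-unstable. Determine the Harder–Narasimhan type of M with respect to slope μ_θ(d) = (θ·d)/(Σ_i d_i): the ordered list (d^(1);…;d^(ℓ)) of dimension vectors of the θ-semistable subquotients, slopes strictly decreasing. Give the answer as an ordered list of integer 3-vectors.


Interval decomposition of M: I[1,2]^3, I[1,3].
HN type (ℓ=2): μ^(1)=8; μ^(2)=-1

((0, 0, 1); (4, 4, 0))


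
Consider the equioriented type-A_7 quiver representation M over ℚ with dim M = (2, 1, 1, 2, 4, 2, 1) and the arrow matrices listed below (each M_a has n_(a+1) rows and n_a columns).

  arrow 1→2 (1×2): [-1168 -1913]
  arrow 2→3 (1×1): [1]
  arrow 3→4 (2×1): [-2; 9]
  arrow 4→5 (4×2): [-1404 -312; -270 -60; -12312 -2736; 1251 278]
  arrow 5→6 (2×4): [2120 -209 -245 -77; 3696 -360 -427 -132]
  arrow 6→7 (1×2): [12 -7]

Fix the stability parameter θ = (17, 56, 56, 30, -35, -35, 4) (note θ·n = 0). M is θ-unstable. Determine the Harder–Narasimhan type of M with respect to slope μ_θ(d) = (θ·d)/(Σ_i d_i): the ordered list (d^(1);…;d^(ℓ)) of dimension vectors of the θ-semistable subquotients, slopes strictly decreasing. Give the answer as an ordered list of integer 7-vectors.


Barcode: M ≅ I[1,1], I[1,4], I[4,6], I[5,5]^2, I[5,7]. HN layers by μ_θ (5 steps, strictly decreasing):
  μ^(1)=142/3; μ^(2)=17; μ^(3)=4; μ^(4)=-40/3; μ^(5)=-35

((0, 1, 1, 1, 0, 0, 0); (2, 0, 0, 0, 0, 0, 0); (0, 0, 0, 0, 0, 0, 1); (0, 0, 0, 1, 1, 1, 0); (0, 0, 0, 0, 3, 1, 0))


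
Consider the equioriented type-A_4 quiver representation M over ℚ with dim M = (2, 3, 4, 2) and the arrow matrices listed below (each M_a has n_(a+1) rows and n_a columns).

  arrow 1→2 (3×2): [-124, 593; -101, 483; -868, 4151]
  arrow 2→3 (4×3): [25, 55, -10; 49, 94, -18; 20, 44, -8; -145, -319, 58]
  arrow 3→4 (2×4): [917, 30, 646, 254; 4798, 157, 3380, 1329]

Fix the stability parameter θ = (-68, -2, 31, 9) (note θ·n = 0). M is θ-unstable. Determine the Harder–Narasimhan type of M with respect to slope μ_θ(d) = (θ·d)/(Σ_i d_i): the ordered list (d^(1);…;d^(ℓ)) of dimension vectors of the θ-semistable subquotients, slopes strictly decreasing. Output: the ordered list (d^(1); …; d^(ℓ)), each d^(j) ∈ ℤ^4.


Barcode: M ≅ I[1,4]^2, I[2,2], I[3,3]^2. HN layers by μ_θ (4 steps, strictly decreasing):
  μ^(1)=31; μ^(2)=20; μ^(3)=-2; μ^(4)=-68

((0, 0, 2, 0); (0, 0, 2, 2); (0, 3, 0, 0); (2, 0, 0, 0))


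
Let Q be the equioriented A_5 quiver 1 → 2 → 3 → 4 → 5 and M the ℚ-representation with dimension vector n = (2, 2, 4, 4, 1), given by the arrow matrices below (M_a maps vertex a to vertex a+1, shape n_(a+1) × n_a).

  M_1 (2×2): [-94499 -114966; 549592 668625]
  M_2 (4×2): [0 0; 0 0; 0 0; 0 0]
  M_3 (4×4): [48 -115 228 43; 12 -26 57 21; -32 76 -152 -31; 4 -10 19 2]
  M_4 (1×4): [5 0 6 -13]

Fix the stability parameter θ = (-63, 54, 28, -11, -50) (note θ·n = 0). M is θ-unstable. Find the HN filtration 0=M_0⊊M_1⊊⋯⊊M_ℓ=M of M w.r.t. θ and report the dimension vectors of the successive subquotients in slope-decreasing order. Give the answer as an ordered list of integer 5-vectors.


Barcode: M ≅ I[1,2]^2, I[3,3], I[3,4]^2, I[3,5], I[4,4]. HN layers by μ_θ (5 steps, strictly decreasing):
  μ^(1)=54; μ^(2)=28; μ^(3)=17/2; μ^(4)=-11; μ^(5)=-63

((0, 2, 0, 0, 0); (0, 0, 1, 0, 0); (0, 0, 2, 2, 0); (0, 0, 1, 2, 1); (2, 0, 0, 0, 0))


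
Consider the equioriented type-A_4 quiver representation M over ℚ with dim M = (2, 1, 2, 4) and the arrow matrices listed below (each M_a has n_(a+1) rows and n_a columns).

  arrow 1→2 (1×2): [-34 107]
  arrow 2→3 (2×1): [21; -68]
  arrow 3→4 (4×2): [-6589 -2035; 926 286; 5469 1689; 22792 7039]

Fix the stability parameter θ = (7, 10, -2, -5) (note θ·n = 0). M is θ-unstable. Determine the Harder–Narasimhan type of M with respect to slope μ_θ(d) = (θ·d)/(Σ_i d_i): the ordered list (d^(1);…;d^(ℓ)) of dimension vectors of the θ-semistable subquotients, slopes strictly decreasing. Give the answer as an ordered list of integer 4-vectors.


Barcode: M ≅ I[1,1], I[1,4], I[3,4], I[4,4]^2. HN layers by μ_θ (4 steps, strictly decreasing):
  μ^(1)=7; μ^(2)=5/2; μ^(3)=-7/2; μ^(4)=-5

((1, 0, 0, 0); (1, 1, 1, 1); (0, 0, 1, 1); (0, 0, 0, 2))


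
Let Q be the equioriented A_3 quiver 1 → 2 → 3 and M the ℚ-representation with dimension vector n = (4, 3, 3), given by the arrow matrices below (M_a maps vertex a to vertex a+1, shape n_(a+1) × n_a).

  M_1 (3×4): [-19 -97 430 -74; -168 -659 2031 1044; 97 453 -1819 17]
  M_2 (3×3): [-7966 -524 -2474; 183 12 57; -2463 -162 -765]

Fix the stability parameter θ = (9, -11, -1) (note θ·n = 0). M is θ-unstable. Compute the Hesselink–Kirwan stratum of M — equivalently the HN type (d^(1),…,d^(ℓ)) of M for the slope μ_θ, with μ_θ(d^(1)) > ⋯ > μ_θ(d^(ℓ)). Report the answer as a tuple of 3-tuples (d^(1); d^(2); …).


Barcode: M ≅ I[1,1], I[1,2], I[1,3]^2, I[3,3]. HN layers by μ_θ (2 steps, strictly decreasing):
  μ^(1)=9; μ^(2)=-1

((1, 0, 0); (3, 3, 3))


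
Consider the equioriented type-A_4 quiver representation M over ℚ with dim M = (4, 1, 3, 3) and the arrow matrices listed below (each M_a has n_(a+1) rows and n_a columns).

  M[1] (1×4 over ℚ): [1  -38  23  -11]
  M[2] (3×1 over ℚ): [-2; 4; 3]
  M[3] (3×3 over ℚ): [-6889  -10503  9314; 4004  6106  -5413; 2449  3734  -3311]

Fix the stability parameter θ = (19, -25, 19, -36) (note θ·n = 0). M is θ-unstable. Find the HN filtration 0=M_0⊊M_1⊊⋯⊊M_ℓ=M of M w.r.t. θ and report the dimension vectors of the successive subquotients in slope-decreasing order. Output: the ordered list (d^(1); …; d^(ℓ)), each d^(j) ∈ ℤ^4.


Interval decomposition of M: I[1,1]^3, I[1,4], I[3,4]^2.
HN type (ℓ=3): μ^(1)=19; μ^(2)=-23/4; μ^(3)=-17/2

((3, 0, 0, 0); (1, 1, 1, 1); (0, 0, 2, 2))


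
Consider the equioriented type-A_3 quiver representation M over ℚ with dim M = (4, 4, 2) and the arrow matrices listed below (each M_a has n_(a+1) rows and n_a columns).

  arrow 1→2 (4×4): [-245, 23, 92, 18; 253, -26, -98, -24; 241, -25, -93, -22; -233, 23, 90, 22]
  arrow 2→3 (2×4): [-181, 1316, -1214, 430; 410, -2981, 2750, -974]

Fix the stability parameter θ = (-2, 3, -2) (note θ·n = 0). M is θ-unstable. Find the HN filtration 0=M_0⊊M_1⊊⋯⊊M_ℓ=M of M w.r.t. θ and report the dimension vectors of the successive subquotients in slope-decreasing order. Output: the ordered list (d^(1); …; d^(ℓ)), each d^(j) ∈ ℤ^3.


Barcode: M ≅ I[1,2]^2, I[1,3]^2. HN layers by μ_θ (3 steps, strictly decreasing):
  μ^(1)=3; μ^(2)=1/2; μ^(3)=-2

((0, 2, 0); (0, 2, 2); (4, 0, 0))


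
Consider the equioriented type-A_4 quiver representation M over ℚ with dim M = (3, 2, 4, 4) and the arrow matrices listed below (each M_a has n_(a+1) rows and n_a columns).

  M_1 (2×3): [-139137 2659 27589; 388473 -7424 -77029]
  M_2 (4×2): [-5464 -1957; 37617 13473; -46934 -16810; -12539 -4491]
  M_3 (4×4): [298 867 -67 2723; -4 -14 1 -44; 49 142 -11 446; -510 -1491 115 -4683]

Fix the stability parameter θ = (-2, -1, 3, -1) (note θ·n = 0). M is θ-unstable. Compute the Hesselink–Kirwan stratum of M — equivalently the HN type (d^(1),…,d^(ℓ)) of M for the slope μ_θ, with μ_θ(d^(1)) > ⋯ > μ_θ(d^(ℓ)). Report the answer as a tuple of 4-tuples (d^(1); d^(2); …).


Barcode: M ≅ I[1,1], I[1,3], I[1,4], I[3,4]^2, I[4,4]. HN layers by μ_θ (4 steps, strictly decreasing):
  μ^(1)=3; μ^(2)=1; μ^(3)=-1; μ^(4)=-2

((0, 0, 1, 0); (0, 0, 3, 3); (0, 2, 0, 1); (3, 0, 0, 0))


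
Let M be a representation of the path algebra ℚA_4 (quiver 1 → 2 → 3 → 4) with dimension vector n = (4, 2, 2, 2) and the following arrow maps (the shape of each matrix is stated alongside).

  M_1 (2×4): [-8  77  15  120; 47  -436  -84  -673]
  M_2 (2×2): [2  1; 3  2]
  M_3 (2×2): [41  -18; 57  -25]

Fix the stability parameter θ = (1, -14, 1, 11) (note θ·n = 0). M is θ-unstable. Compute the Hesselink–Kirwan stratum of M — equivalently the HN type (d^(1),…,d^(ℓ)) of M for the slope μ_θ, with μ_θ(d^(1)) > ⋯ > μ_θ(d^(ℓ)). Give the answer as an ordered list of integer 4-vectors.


Via rank(M_{q-1}∘⋯∘M_p): M ≅ I[1,1]^2, I[1,4]^2.
μ_θ-semistable layers: μ^(1)=11; μ^(2)=1; μ^(3)=-13/2

((0, 0, 0, 2); (2, 0, 2, 0); (2, 2, 0, 0))


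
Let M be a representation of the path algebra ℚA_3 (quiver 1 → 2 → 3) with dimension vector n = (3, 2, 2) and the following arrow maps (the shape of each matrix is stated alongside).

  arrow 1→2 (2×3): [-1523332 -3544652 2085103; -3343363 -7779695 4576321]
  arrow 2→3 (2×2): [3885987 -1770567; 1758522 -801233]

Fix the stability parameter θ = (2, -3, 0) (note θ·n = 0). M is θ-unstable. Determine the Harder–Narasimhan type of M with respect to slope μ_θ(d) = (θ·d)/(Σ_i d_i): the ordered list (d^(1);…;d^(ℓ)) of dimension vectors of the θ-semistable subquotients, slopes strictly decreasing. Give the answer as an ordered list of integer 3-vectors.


Barcode: M ≅ I[1,1], I[1,3]^2. HN layers by μ_θ (3 steps, strictly decreasing):
  μ^(1)=2; μ^(2)=0; μ^(3)=-1/2

((1, 0, 0); (0, 0, 2); (2, 2, 0))


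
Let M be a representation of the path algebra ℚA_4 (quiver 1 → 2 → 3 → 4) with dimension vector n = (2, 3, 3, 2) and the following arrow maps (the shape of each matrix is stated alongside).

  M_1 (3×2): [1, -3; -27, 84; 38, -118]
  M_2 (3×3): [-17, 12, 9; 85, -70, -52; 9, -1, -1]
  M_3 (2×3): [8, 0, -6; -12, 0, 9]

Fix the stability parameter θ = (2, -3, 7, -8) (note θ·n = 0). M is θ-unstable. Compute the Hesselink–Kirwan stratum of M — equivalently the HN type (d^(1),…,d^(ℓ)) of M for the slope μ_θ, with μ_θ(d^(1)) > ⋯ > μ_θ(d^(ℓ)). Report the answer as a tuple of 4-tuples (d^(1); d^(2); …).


Interval decomposition of M: I[1,3], I[1,4], I[2,3], I[4,4].
HN type (ℓ=4): μ^(1)=7; μ^(2)=-1/2; μ^(3)=-3; μ^(4)=-8

((0, 0, 2, 0); (2, 2, 1, 1); (0, 1, 0, 0); (0, 0, 0, 1))


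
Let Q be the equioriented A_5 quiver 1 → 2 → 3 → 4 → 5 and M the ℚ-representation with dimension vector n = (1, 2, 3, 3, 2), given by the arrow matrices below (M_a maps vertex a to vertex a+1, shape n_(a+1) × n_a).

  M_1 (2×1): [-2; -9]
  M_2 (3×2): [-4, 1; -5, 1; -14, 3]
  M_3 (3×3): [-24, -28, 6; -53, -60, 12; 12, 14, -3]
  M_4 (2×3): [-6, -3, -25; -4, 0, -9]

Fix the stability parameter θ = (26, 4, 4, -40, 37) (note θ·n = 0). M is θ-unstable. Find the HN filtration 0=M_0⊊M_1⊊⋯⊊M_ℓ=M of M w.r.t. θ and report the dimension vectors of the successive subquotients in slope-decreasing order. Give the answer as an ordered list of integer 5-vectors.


Via rank(M_{q-1}∘⋯∘M_p): M ≅ I[1,5], I[2,5], I[3,3], I[4,4].
μ_θ-semistable layers: μ^(1)=37; μ^(2)=4; μ^(3)=-3/2; μ^(4)=-32/3; μ^(5)=-40

((0, 0, 0, 0, 2); (0, 0, 1, 0, 0); (1, 1, 1, 1, 0); (0, 1, 1, 1, 0); (0, 0, 0, 1, 0))


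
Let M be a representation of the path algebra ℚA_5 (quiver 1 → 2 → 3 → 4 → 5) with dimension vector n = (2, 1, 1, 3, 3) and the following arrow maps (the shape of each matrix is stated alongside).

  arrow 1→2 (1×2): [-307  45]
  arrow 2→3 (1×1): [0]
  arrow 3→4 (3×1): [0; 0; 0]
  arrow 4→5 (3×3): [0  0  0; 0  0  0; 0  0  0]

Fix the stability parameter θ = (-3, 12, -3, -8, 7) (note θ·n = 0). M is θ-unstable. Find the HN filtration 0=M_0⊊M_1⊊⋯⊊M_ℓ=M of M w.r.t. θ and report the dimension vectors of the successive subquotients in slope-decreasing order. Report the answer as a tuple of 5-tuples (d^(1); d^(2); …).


Interval decomposition of M: I[1,1], I[1,2], I[3,3], I[4,4]^3, I[5,5]^3.
HN type (ℓ=4): μ^(1)=12; μ^(2)=7; μ^(3)=-3; μ^(4)=-8

((0, 1, 0, 0, 0); (0, 0, 0, 0, 3); (2, 0, 1, 0, 0); (0, 0, 0, 3, 0))


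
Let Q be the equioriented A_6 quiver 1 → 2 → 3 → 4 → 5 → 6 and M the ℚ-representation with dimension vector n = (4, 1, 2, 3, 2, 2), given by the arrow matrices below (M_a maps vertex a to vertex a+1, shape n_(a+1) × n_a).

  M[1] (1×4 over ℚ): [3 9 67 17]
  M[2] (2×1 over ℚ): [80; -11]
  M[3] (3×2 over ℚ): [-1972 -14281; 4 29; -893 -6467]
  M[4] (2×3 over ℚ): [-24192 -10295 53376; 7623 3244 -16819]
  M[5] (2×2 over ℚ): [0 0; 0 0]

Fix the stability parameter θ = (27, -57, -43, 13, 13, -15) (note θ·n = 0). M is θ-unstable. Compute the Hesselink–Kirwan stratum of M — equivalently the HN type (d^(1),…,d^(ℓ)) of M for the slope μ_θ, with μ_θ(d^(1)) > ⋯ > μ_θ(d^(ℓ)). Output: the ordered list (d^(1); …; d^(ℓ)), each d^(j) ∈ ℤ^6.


Interval decomposition of M: I[1,1]^3, I[1,5], I[3,5], I[4,4], I[6,6]^2.
HN type (ℓ=5): μ^(1)=27; μ^(2)=13; μ^(3)=-15; μ^(4)=-73/3; μ^(5)=-43

((3, 0, 0, 0, 0, 0); (0, 0, 0, 3, 2, 0); (0, 0, 0, 0, 0, 2); (1, 1, 1, 0, 0, 0); (0, 0, 1, 0, 0, 0))


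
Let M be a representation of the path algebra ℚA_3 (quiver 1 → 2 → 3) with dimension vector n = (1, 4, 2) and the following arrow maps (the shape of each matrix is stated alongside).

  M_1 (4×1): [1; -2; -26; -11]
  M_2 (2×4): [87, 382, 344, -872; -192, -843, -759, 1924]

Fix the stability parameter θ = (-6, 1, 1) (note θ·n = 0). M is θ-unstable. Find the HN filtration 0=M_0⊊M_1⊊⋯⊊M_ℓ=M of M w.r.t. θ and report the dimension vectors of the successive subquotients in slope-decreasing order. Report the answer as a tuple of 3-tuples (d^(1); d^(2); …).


Barcode: M ≅ I[1,3], I[2,2]^2, I[2,3]. HN layers by μ_θ (2 steps, strictly decreasing):
  μ^(1)=1; μ^(2)=-6

((0, 4, 2); (1, 0, 0))


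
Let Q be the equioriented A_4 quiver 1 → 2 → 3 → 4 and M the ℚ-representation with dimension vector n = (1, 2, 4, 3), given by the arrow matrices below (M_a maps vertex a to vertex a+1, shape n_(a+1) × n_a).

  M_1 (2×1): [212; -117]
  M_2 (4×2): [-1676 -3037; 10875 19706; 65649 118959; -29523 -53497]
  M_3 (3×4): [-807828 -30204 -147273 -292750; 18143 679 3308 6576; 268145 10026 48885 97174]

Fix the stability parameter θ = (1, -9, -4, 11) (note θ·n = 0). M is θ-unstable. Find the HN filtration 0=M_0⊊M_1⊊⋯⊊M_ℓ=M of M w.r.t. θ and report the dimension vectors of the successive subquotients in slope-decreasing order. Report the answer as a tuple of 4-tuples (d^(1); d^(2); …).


Barcode: M ≅ I[1,4], I[2,4], I[3,3], I[3,4]. HN layers by μ_θ (3 steps, strictly decreasing):
  μ^(1)=11; μ^(2)=-4; μ^(3)=-9

((0, 0, 0, 3); (1, 1, 4, 0); (0, 1, 0, 0))


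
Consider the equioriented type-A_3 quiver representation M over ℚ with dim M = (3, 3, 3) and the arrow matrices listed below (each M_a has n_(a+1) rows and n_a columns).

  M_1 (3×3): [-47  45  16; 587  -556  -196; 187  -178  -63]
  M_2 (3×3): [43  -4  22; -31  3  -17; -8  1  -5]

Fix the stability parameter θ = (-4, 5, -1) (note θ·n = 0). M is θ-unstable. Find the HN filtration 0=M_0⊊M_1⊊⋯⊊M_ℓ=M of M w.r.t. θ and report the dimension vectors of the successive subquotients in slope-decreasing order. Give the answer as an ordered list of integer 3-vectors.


Barcode: M ≅ I[1,3]^3. HN layers by μ_θ (2 steps, strictly decreasing):
  μ^(1)=2; μ^(2)=-4

((0, 3, 3); (3, 0, 0))


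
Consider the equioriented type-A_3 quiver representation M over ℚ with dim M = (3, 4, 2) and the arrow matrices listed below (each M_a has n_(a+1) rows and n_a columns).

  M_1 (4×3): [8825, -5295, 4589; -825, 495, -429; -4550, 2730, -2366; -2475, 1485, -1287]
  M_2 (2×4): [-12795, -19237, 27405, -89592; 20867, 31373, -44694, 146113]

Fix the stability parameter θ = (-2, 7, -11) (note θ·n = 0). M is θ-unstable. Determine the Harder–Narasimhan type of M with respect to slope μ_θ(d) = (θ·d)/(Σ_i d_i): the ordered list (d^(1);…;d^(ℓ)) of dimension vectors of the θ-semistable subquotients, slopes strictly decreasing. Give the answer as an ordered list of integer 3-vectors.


Via rank(M_{q-1}∘⋯∘M_p): M ≅ I[1,1]^2, I[1,3], I[2,2]^2, I[2,3].
μ_θ-semistable layers: μ^(1)=7; μ^(2)=-2

((0, 2, 0); (3, 2, 2))
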